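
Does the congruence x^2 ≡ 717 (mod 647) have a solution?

Reduce the numerator: 717 ≡ 70 (mod 647), so (717/647) = (70/647).
Factor out 2: 70 = 2·35. Since 647 ≡ 7 (mod 8), (2/647) = +1. Now have (35/647).
Both 35 ≡ 3 and 647 ≡ 3 (mod 4), so reciprocity gives (35/647) = -(647/35). Reduce: 647 ≡ 17 (mod 35). Now have -(17/35).
17 ≡ 1 (mod 4), so quadratic reciprocity gives (17/35) = (35/17). Reduce: 35 ≡ 1 (mod 17). Now have -(1/17).
(1/17) = 1. Collecting the sign factors: -1.
The Legendre symbol is -1, so x^2 ≡ 717 (mod 647) has no solution.

no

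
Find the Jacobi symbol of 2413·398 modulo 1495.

By multiplicativity, (2413·398/1495) = (2413/1495)·(398/1495).
First factor (2413/1495):
(2413/1495)
  = (918/1495)    [2413 ≡ 918 mod 1495]
  = (459/1495)    [1495 ≡ 7 mod 8 ⇒ (2/1495) = +1]
  = -(1495/459)    [QR: both ≡ 3 mod 4, sign flips]
  = -(118/459)    [1495 ≡ 118 mod 459]
  = (59/459)    [459 ≡ 3 mod 8 ⇒ (2/459) = -1]
  = -(459/59)    [QR: both ≡ 3 mod 4, sign flips]
  = -(46/59)    [459 ≡ 46 mod 59]
  = (23/59)    [59 ≡ 3 mod 8 ⇒ (2/59) = -1]
  = -(59/23)    [QR: both ≡ 3 mod 4, sign flips]
  = -(13/23)    [59 ≡ 13 mod 23]
  = -(23/13)    [QR: 13 ≡ 1 mod 4, sign kept]
  = -(10/13)    [23 ≡ 10 mod 13]
  = (5/13)    [13 ≡ 5 mod 8 ⇒ (2/13) = -1]
  = (13/5)    [QR: 5 ≡ 1 mod 4, sign kept]
  = (3/5)    [13 ≡ 3 mod 5]
  = (5/3)    [QR: 5 ≡ 1 mod 4, sign kept]
  = (2/3)    [5 ≡ 2 mod 3]
  = -(1/3)    [3 ≡ 3 mod 8 ⇒ (2/3) = -1]
  = -1    [(1/3) = 1]
Second factor (398/1495):
(398/1495)
  = (199/1495)    [1495 ≡ 7 mod 8 ⇒ (2/1495) = +1]
  = -(1495/199)    [QR: both ≡ 3 mod 4, sign flips]
  = -(102/199)    [1495 ≡ 102 mod 199]
  = -(51/199)    [199 ≡ 7 mod 8 ⇒ (2/199) = +1]
  = (199/51)    [QR: both ≡ 3 mod 4, sign flips]
  = (46/51)    [199 ≡ 46 mod 51]
  = -(23/51)    [51 ≡ 3 mod 8 ⇒ (2/51) = -1]
  = (51/23)    [QR: both ≡ 3 mod 4, sign flips]
  = (5/23)    [51 ≡ 5 mod 23]
  = (23/5)    [QR: 5 ≡ 1 mod 4, sign kept]
  = (3/5)    [23 ≡ 3 mod 5]
  = (5/3)    [QR: 5 ≡ 1 mod 4, sign kept]
  = (2/3)    [5 ≡ 2 mod 3]
  = -(1/3)    [3 ≡ 3 mod 8 ⇒ (2/3) = -1]
  = -1    [(1/3) = 1]
Product: (-1)·(-1) = 1.

1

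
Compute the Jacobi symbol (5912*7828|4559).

By multiplicativity, (5912·7828|4559) = (5912|4559)·(7828|4559).
First factor (5912|4559):
Reduce the numerator: 5912 ≡ 1353 (mod 4559), so (5912|4559) = (1353|4559).
1353 ≡ 1 (mod 4), so quadratic reciprocity gives (1353|4559) = (4559|1353). Reduce: 4559 ≡ 500 (mod 1353). Now have (500|1353).
Factor out 2: 500 = 2^2·125. Since 1353 ≡ 1 (mod 8), (2|1353) = +1, and (2|1353)^2 = +1. Now have (125|1353).
125 ≡ 1 (mod 4), so quadratic reciprocity gives (125|1353) = (1353|125). Reduce: 1353 ≡ 103 (mod 125). Now have (103|125).
125 ≡ 1 (mod 4), so quadratic reciprocity gives (103|125) = (125|103). Reduce: 125 ≡ 22 (mod 103). Now have (22|103).
Factor out 2: 22 = 2·11. Since 103 ≡ 7 (mod 8), (2|103) = +1. Now have (11|103).
Both 11 ≡ 3 and 103 ≡ 3 (mod 4), so reciprocity gives (11|103) = -(103|11). Reduce: 103 ≡ 4 (mod 11). Now have -(4|11).
Factor out 2: 4 = 2^2. Since 11 ≡ 3 (mod 8), (2|11) = -1, and (2|11)^2 = +1. Now have -(1|11).
(1|11) = 1. Collecting the sign factors: -1.
Second factor (7828|4559):
Reduce the numerator: 7828 ≡ 3269 (mod 4559), so (7828|4559) = (3269|4559).
3269 ≡ 1 (mod 4), so quadratic reciprocity gives (3269|4559) = (4559|3269). Reduce: 4559 ≡ 1290 (mod 3269). Now have (1290|3269).
Factor out 2: 1290 = 2·645. Since 3269 ≡ 5 (mod 8), (2|3269) = -1. Now have -(645|3269).
645 ≡ 1 (mod 4), so quadratic reciprocity gives (645|3269) = (3269|645). Reduce: 3269 ≡ 44 (mod 645). Now have -(44|645).
Factor out 2: 44 = 2^2·11. Since 645 ≡ 5 (mod 8), (2|645) = -1, and (2|645)^2 = +1. Now have -(11|645).
645 ≡ 1 (mod 4), so quadratic reciprocity gives (11|645) = (645|11). Reduce: 645 ≡ 7 (mod 11). Now have -(7|11).
Both 7 ≡ 3 and 11 ≡ 3 (mod 4), so reciprocity gives (7|11) = -(11|7). Reduce: 11 ≡ 4 (mod 7). Now have (4|7).
Factor out 2: 4 = 2^2. Since 7 ≡ 7 (mod 8), (2|7) = +1, and (2|7)^2 = +1. Now have (1|7).
(1|7) = 1. Collecting the sign factors: 1.
Product: (-1)·(1) = -1.

-1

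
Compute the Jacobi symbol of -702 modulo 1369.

1

Pull out -1: (-702/1369) = (-1/1369)·(702/1369). Since 1369 ≡ 1 (mod 4), (-1/1369) = +1. Now have (702/1369).
Factor out 2: 702 = 2·351. Since 1369 ≡ 1 (mod 8), (2/1369) = +1. Now have (351/1369).
1369 ≡ 1 (mod 4), so quadratic reciprocity gives (351/1369) = (1369/351). Reduce: 1369 ≡ 316 (mod 351). Now have (316/351).
Factor out 2: 316 = 2^2·79. Since 351 ≡ 7 (mod 8), (2/351) = +1, and (2/351)^2 = +1. Now have (79/351).
Both 79 ≡ 3 and 351 ≡ 3 (mod 4), so reciprocity gives (79/351) = -(351/79). Reduce: 351 ≡ 35 (mod 79). Now have -(35/79).
Both 35 ≡ 3 and 79 ≡ 3 (mod 4), so reciprocity gives (35/79) = -(79/35). Reduce: 79 ≡ 9 (mod 35). Now have (9/35).
9 ≡ 1 (mod 4), so quadratic reciprocity gives (9/35) = (35/9). Reduce: 35 ≡ 8 (mod 9). Now have (8/9).
Factor out 2: 8 = 2^3. Since 9 ≡ 1 (mod 8), (2/9) = +1, and (2/9)^3 = +1. Now have (1/9).
(1/9) = 1. Collecting the sign factors: 1.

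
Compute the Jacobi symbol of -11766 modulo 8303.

(-11766/8303)
  = -(11766/8303)    [8303 ≡ 3 mod 4 ⇒ (-1/8303) = -1]
  = -(3463/8303)    [11766 ≡ 3463 mod 8303]
  = (8303/3463)    [QR: both ≡ 3 mod 4, sign flips]
  = (1377/3463)    [8303 ≡ 1377 mod 3463]
  = (3463/1377)    [QR: 1377 ≡ 1 mod 4, sign kept]
  = (709/1377)    [3463 ≡ 709 mod 1377]
  = (1377/709)    [QR: 709 ≡ 1 mod 4, sign kept]
  = (668/709)    [1377 ≡ 668 mod 709]
  = (167/709)    [709 ≡ 5 mod 8 ⇒ (2/709)^2 = +1]
  = (709/167)    [QR: 709 ≡ 1 mod 4, sign kept]
  = (41/167)    [709 ≡ 41 mod 167]
  = (167/41)    [QR: 41 ≡ 1 mod 4, sign kept]
  = (3/41)    [167 ≡ 3 mod 41]
  = (41/3)    [QR: 41 ≡ 1 mod 4, sign kept]
  = (2/3)    [41 ≡ 2 mod 3]
  = -(1/3)    [3 ≡ 3 mod 8 ⇒ (2/3) = -1]
  = -1    [(1/3) = 1]

-1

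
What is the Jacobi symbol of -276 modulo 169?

1

Pull out -1: (-276/169) = (-1/169)·(276/169). Since 169 ≡ 1 (mod 4), (-1/169) = +1. Now have (276/169).
Reduce the numerator: 276 ≡ 107 (mod 169), so (276/169) = (107/169).
169 ≡ 1 (mod 4), so quadratic reciprocity gives (107/169) = (169/107). Reduce: 169 ≡ 62 (mod 107). Now have (62/107).
Factor out 2: 62 = 2·31. Since 107 ≡ 3 (mod 8), (2/107) = -1. Now have -(31/107).
Both 31 ≡ 3 and 107 ≡ 3 (mod 4), so reciprocity gives (31/107) = -(107/31). Reduce: 107 ≡ 14 (mod 31). Now have (14/31).
Factor out 2: 14 = 2·7. Since 31 ≡ 7 (mod 8), (2/31) = +1. Now have (7/31).
Both 7 ≡ 3 and 31 ≡ 3 (mod 4), so reciprocity gives (7/31) = -(31/7). Reduce: 31 ≡ 3 (mod 7). Now have -(3/7).
Both 3 ≡ 3 and 7 ≡ 3 (mod 4), so reciprocity gives (3/7) = -(7/3). Reduce: 7 ≡ 1 (mod 3). Now have (1/3).
(1/3) = 1. Collecting the sign factors: 1.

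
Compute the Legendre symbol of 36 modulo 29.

(36 / 29)
  = (7 / 29)    [36 ≡ 7 mod 29]
  = (29 / 7)    [QR: 29 ≡ 1 mod 4, sign kept]
  = (1 / 7)    [29 ≡ 1 mod 7]
  = 1    [(1 / 7) = 1]

1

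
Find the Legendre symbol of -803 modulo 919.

1

(-803/919)
  = (116/919)    [-803 ≡ 116 mod 919]
  = (29/919)    [919 ≡ 7 mod 8 ⇒ (2/919)^2 = +1]
  = (919/29)    [QR: 29 ≡ 1 mod 4, sign kept]
  = (20/29)    [919 ≡ 20 mod 29]
  = (5/29)    [29 ≡ 5 mod 8 ⇒ (2/29)^2 = +1]
  = (29/5)    [QR: 5 ≡ 1 mod 4, sign kept]
  = (4/5)    [29 ≡ 4 mod 5]
  = (1/5)    [5 ≡ 5 mod 8 ⇒ (2/5)^2 = +1]
  = 1    [(1/5) = 1]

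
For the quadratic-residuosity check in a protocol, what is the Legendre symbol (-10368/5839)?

-1

Reduce the numerator: -10368 ≡ 1310 (mod 5839), so (-10368/5839) = (1310/5839).
Factor out 2: 1310 = 2·655. Since 5839 ≡ 7 (mod 8), (2/5839) = +1. Now have (655/5839).
Both 655 ≡ 3 and 5839 ≡ 3 (mod 4), so reciprocity gives (655/5839) = -(5839/655). Reduce: 5839 ≡ 599 (mod 655). Now have -(599/655).
Both 599 ≡ 3 and 655 ≡ 3 (mod 4), so reciprocity gives (599/655) = -(655/599). Reduce: 655 ≡ 56 (mod 599). Now have (56/599).
Factor out 2: 56 = 2^3·7. Since 599 ≡ 7 (mod 8), (2/599) = +1, and (2/599)^3 = +1. Now have (7/599).
Both 7 ≡ 3 and 599 ≡ 3 (mod 4), so reciprocity gives (7/599) = -(599/7). Reduce: 599 ≡ 4 (mod 7). Now have -(4/7).
Factor out 2: 4 = 2^2. Since 7 ≡ 7 (mod 8), (2/7) = +1, and (2/7)^2 = +1. Now have -(1/7).
(1/7) = 1. Collecting the sign factors: -1.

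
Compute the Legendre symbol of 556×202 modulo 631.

By multiplicativity, (556·202 / 631) = (556 / 631)·(202 / 631).
First factor (556 / 631):
(556 / 631)
  = (139 / 631)    [631 ≡ 7 mod 8 ⇒ (2 / 631)^2 = +1]
  = -(631 / 139)    [QR: both ≡ 3 mod 4, sign flips]
  = -(75 / 139)    [631 ≡ 75 mod 139]
  = (139 / 75)    [QR: both ≡ 3 mod 4, sign flips]
  = (64 / 75)    [139 ≡ 64 mod 75]
  = (1 / 75)    [75 ≡ 3 mod 8 ⇒ (2 / 75)^6 = +1]
  = 1    [(1 / 75) = 1]
Second factor (202 / 631):
(202 / 631)
  = (101 / 631)    [631 ≡ 7 mod 8 ⇒ (2 / 631) = +1]
  = (631 / 101)    [QR: 101 ≡ 1 mod 4, sign kept]
  = (25 / 101)    [631 ≡ 25 mod 101]
  = (101 / 25)    [QR: 25 ≡ 1 mod 4, sign kept]
  = (1 / 25)    [101 ≡ 1 mod 25]
  = 1    [(1 / 25) = 1]
Product: (1)·(1) = 1.

1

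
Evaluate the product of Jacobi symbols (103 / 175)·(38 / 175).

By multiplicativity, (103·38 / 175) = (103 / 175)·(38 / 175).
First factor (103 / 175):
(103 / 175)
  = -(175 / 103)    [QR: both ≡ 3 mod 4, sign flips]
  = -(72 / 103)    [175 ≡ 72 mod 103]
  = -(9 / 103)    [103 ≡ 7 mod 8 ⇒ (2 / 103)^3 = +1]
  = -(103 / 9)    [QR: 9 ≡ 1 mod 4, sign kept]
  = -(4 / 9)    [103 ≡ 4 mod 9]
  = -(1 / 9)    [9 ≡ 1 mod 8 ⇒ (2 / 9)^2 = +1]
  = -1    [(1 / 9) = 1]
Second factor (38 / 175):
(38 / 175)
  = (19 / 175)    [175 ≡ 7 mod 8 ⇒ (2 / 175) = +1]
  = -(175 / 19)    [QR: both ≡ 3 mod 4, sign flips]
  = -(4 / 19)    [175 ≡ 4 mod 19]
  = -(1 / 19)    [19 ≡ 3 mod 8 ⇒ (2 / 19)^2 = +1]
  = -1    [(1 / 19) = 1]
Product: (-1)·(-1) = 1.

1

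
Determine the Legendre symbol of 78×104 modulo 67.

-1

By multiplicativity, (78·104/67) = (78/67)·(104/67).
First factor (78/67):
(78/67)
  = (11/67)    [78 ≡ 11 mod 67]
  = -(67/11)    [QR: both ≡ 3 mod 4, sign flips]
  = -(1/11)    [67 ≡ 1 mod 11]
  = -1    [(1/11) = 1]
Second factor (104/67):
(104/67)
  = (37/67)    [104 ≡ 37 mod 67]
  = (67/37)    [QR: 37 ≡ 1 mod 4, sign kept]
  = (30/37)    [67 ≡ 30 mod 37]
  = -(15/37)    [37 ≡ 5 mod 8 ⇒ (2/37) = -1]
  = -(37/15)    [QR: 37 ≡ 1 mod 4, sign kept]
  = -(7/15)    [37 ≡ 7 mod 15]
  = (15/7)    [QR: both ≡ 3 mod 4, sign flips]
  = (1/7)    [15 ≡ 1 mod 7]
  = 1    [(1/7) = 1]
Product: (-1)·(1) = -1.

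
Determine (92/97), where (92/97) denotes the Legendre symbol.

-1

(92/97)
  = (23/97)    [97 ≡ 1 mod 8 ⇒ (2/97)^2 = +1]
  = (97/23)    [QR: 97 ≡ 1 mod 4, sign kept]
  = (5/23)    [97 ≡ 5 mod 23]
  = (23/5)    [QR: 5 ≡ 1 mod 4, sign kept]
  = (3/5)    [23 ≡ 3 mod 5]
  = (5/3)    [QR: 5 ≡ 1 mod 4, sign kept]
  = (2/3)    [5 ≡ 2 mod 3]
  = -(1/3)    [3 ≡ 3 mod 8 ⇒ (2/3) = -1]
  = -1    [(1/3) = 1]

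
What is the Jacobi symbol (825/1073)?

825 ≡ 1 (mod 4), so quadratic reciprocity gives (825/1073) = (1073/825). Reduce: 1073 ≡ 248 (mod 825). Now have (248/825).
Factor out 2: 248 = 2^3·31. Since 825 ≡ 1 (mod 8), (2/825) = +1, and (2/825)^3 = +1. Now have (31/825).
825 ≡ 1 (mod 4), so quadratic reciprocity gives (31/825) = (825/31). Reduce: 825 ≡ 19 (mod 31). Now have (19/31).
Both 19 ≡ 3 and 31 ≡ 3 (mod 4), so reciprocity gives (19/31) = -(31/19). Reduce: 31 ≡ 12 (mod 19). Now have -(12/19).
Factor out 2: 12 = 2^2·3. Since 19 ≡ 3 (mod 8), (2/19) = -1, and (2/19)^2 = +1. Now have -(3/19).
Both 3 ≡ 3 and 19 ≡ 3 (mod 4), so reciprocity gives (3/19) = -(19/3). Reduce: 19 ≡ 1 (mod 3). Now have (1/3).
(1/3) = 1. Collecting the sign factors: 1.

1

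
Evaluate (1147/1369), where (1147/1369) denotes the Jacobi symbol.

0

1369 ≡ 1 (mod 4), so quadratic reciprocity gives (1147/1369) = (1369/1147). Reduce: 1369 ≡ 222 (mod 1147). Now have (222/1147).
Factor out 2: 222 = 2·111. Since 1147 ≡ 3 (mod 8), (2/1147) = -1. Now have -(111/1147).
Both 111 ≡ 3 and 1147 ≡ 3 (mod 4), so reciprocity gives (111/1147) = -(1147/111). Reduce: 1147 ≡ 37 (mod 111). Now have (37/111).
37 ≡ 1 (mod 4), so quadratic reciprocity gives (37/111) = (111/37). Reduce: 111 ≡ 0 (mod 37). Now have (0/37).
The numerator is now 0 with denominator 37 > 1: the symbol is 0.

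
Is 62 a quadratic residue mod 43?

no

(62|43)
  = (19|43)    [62 ≡ 19 mod 43]
  = -(43|19)    [QR: both ≡ 3 mod 4, sign flips]
  = -(5|19)    [43 ≡ 5 mod 19]
  = -(19|5)    [QR: 5 ≡ 1 mod 4, sign kept]
  = -(4|5)    [19 ≡ 4 mod 5]
  = -(1|5)    [5 ≡ 5 mod 8 ⇒ (2|5)^2 = +1]
  = -1    [(1|5) = 1]
The Legendre symbol is -1, so x^2 ≡ 62 (mod 43) has no solution.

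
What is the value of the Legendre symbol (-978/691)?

1

(-978/691)
  = -(978/691)    [691 ≡ 3 mod 4 ⇒ (-1/691) = -1]
  = -(287/691)    [978 ≡ 287 mod 691]
  = (691/287)    [QR: both ≡ 3 mod 4, sign flips]
  = (117/287)    [691 ≡ 117 mod 287]
  = (287/117)    [QR: 117 ≡ 1 mod 4, sign kept]
  = (53/117)    [287 ≡ 53 mod 117]
  = (117/53)    [QR: 53 ≡ 1 mod 4, sign kept]
  = (11/53)    [117 ≡ 11 mod 53]
  = (53/11)    [QR: 53 ≡ 1 mod 4, sign kept]
  = (9/11)    [53 ≡ 9 mod 11]
  = (11/9)    [QR: 9 ≡ 1 mod 4, sign kept]
  = (2/9)    [11 ≡ 2 mod 9]
  = (1/9)    [9 ≡ 1 mod 8 ⇒ (2/9) = +1]
  = 1    [(1/9) = 1]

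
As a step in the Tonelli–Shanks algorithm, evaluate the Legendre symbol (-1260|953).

(-1260|953)
  = (646|953)    [-1260 ≡ 646 mod 953]
  = (323|953)    [953 ≡ 1 mod 8 ⇒ (2|953) = +1]
  = (953|323)    [QR: 953 ≡ 1 mod 4, sign kept]
  = (307|323)    [953 ≡ 307 mod 323]
  = -(323|307)    [QR: both ≡ 3 mod 4, sign flips]
  = -(16|307)    [323 ≡ 16 mod 307]
  = -(1|307)    [307 ≡ 3 mod 8 ⇒ (2|307)^4 = +1]
  = -1    [(1|307) = 1]

-1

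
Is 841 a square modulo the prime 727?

(841/727)
  = (114/727)    [841 ≡ 114 mod 727]
  = (57/727)    [727 ≡ 7 mod 8 ⇒ (2/727) = +1]
  = (727/57)    [QR: 57 ≡ 1 mod 4, sign kept]
  = (43/57)    [727 ≡ 43 mod 57]
  = (57/43)    [QR: 57 ≡ 1 mod 4, sign kept]
  = (14/43)    [57 ≡ 14 mod 43]
  = -(7/43)    [43 ≡ 3 mod 8 ⇒ (2/43) = -1]
  = (43/7)    [QR: both ≡ 3 mod 4, sign flips]
  = (1/7)    [43 ≡ 1 mod 7]
  = 1    [(1/7) = 1]
The Legendre symbol is 1, so x^2 ≡ 841 (mod 727) has solution.

yes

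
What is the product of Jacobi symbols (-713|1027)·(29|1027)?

-1

By multiplicativity, (-713·29|1027) = (-713|1027)·(29|1027).
First factor (-713|1027):
Reduce the numerator: -713 ≡ 314 (mod 1027), so (-713|1027) = (314|1027).
Factor out 2: 314 = 2·157. Since 1027 ≡ 3 (mod 8), (2|1027) = -1. Now have -(157|1027).
157 ≡ 1 (mod 4), so quadratic reciprocity gives (157|1027) = (1027|157). Reduce: 1027 ≡ 85 (mod 157). Now have -(85|157).
85 ≡ 1 (mod 4), so quadratic reciprocity gives (85|157) = (157|85). Reduce: 157 ≡ 72 (mod 85). Now have -(72|85).
Factor out 2: 72 = 2^3·9. Since 85 ≡ 5 (mod 8), (2|85) = -1, and (2|85)^3 = -1. Now have (9|85).
9 ≡ 1 (mod 4), so quadratic reciprocity gives (9|85) = (85|9). Reduce: 85 ≡ 4 (mod 9). Now have (4|9).
Factor out 2: 4 = 2^2. Since 9 ≡ 1 (mod 8), (2|9) = +1, and (2|9)^2 = +1. Now have (1|9).
(1|9) = 1. Collecting the sign factors: 1.
Second factor (29|1027):
29 ≡ 1 (mod 4), so quadratic reciprocity gives (29|1027) = (1027|29). Reduce: 1027 ≡ 12 (mod 29). Now have (12|29).
Factor out 2: 12 = 2^2·3. Since 29 ≡ 5 (mod 8), (2|29) = -1, and (2|29)^2 = +1. Now have (3|29).
29 ≡ 1 (mod 4), so quadratic reciprocity gives (3|29) = (29|3). Reduce: 29 ≡ 2 (mod 3). Now have (2|3).
Factor out 2: 2 = 2. Since 3 ≡ 3 (mod 8), (2|3) = -1. Now have -(1|3).
(1|3) = 1. Collecting the sign factors: -1.
Product: (1)·(-1) = -1.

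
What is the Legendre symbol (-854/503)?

Pull out -1: (-854/503) = (-1/503)·(854/503). Since 503 ≡ 3 (mod 4), (-1/503) = -1. Now have -(854/503).
Reduce the numerator: 854 ≡ 351 (mod 503), so (854/503) = (351/503).
Both 351 ≡ 3 and 503 ≡ 3 (mod 4), so reciprocity gives (351/503) = -(503/351). Reduce: 503 ≡ 152 (mod 351). Now have (152/351).
Factor out 2: 152 = 2^3·19. Since 351 ≡ 7 (mod 8), (2/351) = +1, and (2/351)^3 = +1. Now have (19/351).
Both 19 ≡ 3 and 351 ≡ 3 (mod 4), so reciprocity gives (19/351) = -(351/19). Reduce: 351 ≡ 9 (mod 19). Now have -(9/19).
9 ≡ 1 (mod 4), so quadratic reciprocity gives (9/19) = (19/9). Reduce: 19 ≡ 1 (mod 9). Now have -(1/9).
(1/9) = 1. Collecting the sign factors: -1.

-1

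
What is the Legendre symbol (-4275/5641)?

Reduce the numerator: -4275 ≡ 1366 (mod 5641), so (-4275/5641) = (1366/5641).
Factor out 2: 1366 = 2·683. Since 5641 ≡ 1 (mod 8), (2/5641) = +1. Now have (683/5641).
5641 ≡ 1 (mod 4), so quadratic reciprocity gives (683/5641) = (5641/683). Reduce: 5641 ≡ 177 (mod 683). Now have (177/683).
177 ≡ 1 (mod 4), so quadratic reciprocity gives (177/683) = (683/177). Reduce: 683 ≡ 152 (mod 177). Now have (152/177).
Factor out 2: 152 = 2^3·19. Since 177 ≡ 1 (mod 8), (2/177) = +1, and (2/177)^3 = +1. Now have (19/177).
177 ≡ 1 (mod 4), so quadratic reciprocity gives (19/177) = (177/19). Reduce: 177 ≡ 6 (mod 19). Now have (6/19).
Factor out 2: 6 = 2·3. Since 19 ≡ 3 (mod 8), (2/19) = -1. Now have -(3/19).
Both 3 ≡ 3 and 19 ≡ 3 (mod 4), so reciprocity gives (3/19) = -(19/3). Reduce: 19 ≡ 1 (mod 3). Now have (1/3).
(1/3) = 1. Collecting the sign factors: 1.

1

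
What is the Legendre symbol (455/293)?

Reduce the numerator: 455 ≡ 162 (mod 293), so (455/293) = (162/293).
Factor out 2: 162 = 2·81. Since 293 ≡ 5 (mod 8), (2/293) = -1. Now have -(81/293).
81 ≡ 1 (mod 4), so quadratic reciprocity gives (81/293) = (293/81). Reduce: 293 ≡ 50 (mod 81). Now have -(50/81).
Factor out 2: 50 = 2·25. Since 81 ≡ 1 (mod 8), (2/81) = +1. Now have -(25/81).
25 ≡ 1 (mod 4), so quadratic reciprocity gives (25/81) = (81/25). Reduce: 81 ≡ 6 (mod 25). Now have -(6/25).
Factor out 2: 6 = 2·3. Since 25 ≡ 1 (mod 8), (2/25) = +1. Now have -(3/25).
25 ≡ 1 (mod 4), so quadratic reciprocity gives (3/25) = (25/3). Reduce: 25 ≡ 1 (mod 3). Now have -(1/3).
(1/3) = 1. Collecting the sign factors: -1.

-1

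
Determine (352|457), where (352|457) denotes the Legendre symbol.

-1

Factor out 2: 352 = 2^5·11. Since 457 ≡ 1 (mod 8), (2|457) = +1, and (2|457)^5 = +1. Now have (11|457).
457 ≡ 1 (mod 4), so quadratic reciprocity gives (11|457) = (457|11). Reduce: 457 ≡ 6 (mod 11). Now have (6|11).
Factor out 2: 6 = 2·3. Since 11 ≡ 3 (mod 8), (2|11) = -1. Now have -(3|11).
Both 3 ≡ 3 and 11 ≡ 3 (mod 4), so reciprocity gives (3|11) = -(11|3). Reduce: 11 ≡ 2 (mod 3). Now have (2|3).
Factor out 2: 2 = 2. Since 3 ≡ 3 (mod 8), (2|3) = -1. Now have -(1|3).
(1|3) = 1. Collecting the sign factors: -1.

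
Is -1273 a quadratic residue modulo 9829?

Reduce the numerator: -1273 ≡ 8556 (mod 9829), so (-1273/9829) = (8556/9829).
Factor out 2: 8556 = 2^2·2139. Since 9829 ≡ 5 (mod 8), (2/9829) = -1, and (2/9829)^2 = +1. Now have (2139/9829).
9829 ≡ 1 (mod 4), so quadratic reciprocity gives (2139/9829) = (9829/2139). Reduce: 9829 ≡ 1273 (mod 2139). Now have (1273/2139).
1273 ≡ 1 (mod 4), so quadratic reciprocity gives (1273/2139) = (2139/1273). Reduce: 2139 ≡ 866 (mod 1273). Now have (866/1273).
Factor out 2: 866 = 2·433. Since 1273 ≡ 1 (mod 8), (2/1273) = +1. Now have (433/1273).
433 ≡ 1 (mod 4), so quadratic reciprocity gives (433/1273) = (1273/433). Reduce: 1273 ≡ 407 (mod 433). Now have (407/433).
433 ≡ 1 (mod 4), so quadratic reciprocity gives (407/433) = (433/407). Reduce: 433 ≡ 26 (mod 407). Now have (26/407).
Factor out 2: 26 = 2·13. Since 407 ≡ 7 (mod 8), (2/407) = +1. Now have (13/407).
13 ≡ 1 (mod 4), so quadratic reciprocity gives (13/407) = (407/13). Reduce: 407 ≡ 4 (mod 13). Now have (4/13).
Factor out 2: 4 = 2^2. Since 13 ≡ 5 (mod 8), (2/13) = -1, and (2/13)^2 = +1. Now have (1/13).
(1/13) = 1. Collecting the sign factors: 1.
(-1273/9829) = 1, and 9829 is prime, so -1273 is a quadratic residue mod 9829.

yes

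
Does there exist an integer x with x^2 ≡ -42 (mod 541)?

no

Pull out -1: (-42/541) = (-1/541)·(42/541). Since 541 ≡ 1 (mod 4), (-1/541) = +1. Now have (42/541).
Factor out 2: 42 = 2·21. Since 541 ≡ 5 (mod 8), (2/541) = -1. Now have -(21/541).
21 ≡ 1 (mod 4), so quadratic reciprocity gives (21/541) = (541/21). Reduce: 541 ≡ 16 (mod 21). Now have -(16/21).
Factor out 2: 16 = 2^4. Since 21 ≡ 5 (mod 8), (2/21) = -1, and (2/21)^4 = +1. Now have -(1/21).
(1/21) = 1. Collecting the sign factors: -1.
(-42/541) = -1, and 541 is prime, so -42 is not a quadratic residue mod 541.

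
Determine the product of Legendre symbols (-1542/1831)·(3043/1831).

By multiplicativity, (-1542·3043/1831) = (-1542/1831)·(3043/1831).
First factor (-1542/1831):
Pull out -1: (-1542/1831) = (-1/1831)·(1542/1831). Since 1831 ≡ 3 (mod 4), (-1/1831) = -1. Now have -(1542/1831).
Factor out 2: 1542 = 2·771. Since 1831 ≡ 7 (mod 8), (2/1831) = +1. Now have -(771/1831).
Both 771 ≡ 3 and 1831 ≡ 3 (mod 4), so reciprocity gives (771/1831) = -(1831/771). Reduce: 1831 ≡ 289 (mod 771). Now have (289/771).
289 ≡ 1 (mod 4), so quadratic reciprocity gives (289/771) = (771/289). Reduce: 771 ≡ 193 (mod 289). Now have (193/289).
193 ≡ 1 (mod 4), so quadratic reciprocity gives (193/289) = (289/193). Reduce: 289 ≡ 96 (mod 193). Now have (96/193).
Factor out 2: 96 = 2^5·3. Since 193 ≡ 1 (mod 8), (2/193) = +1, and (2/193)^5 = +1. Now have (3/193).
193 ≡ 1 (mod 4), so quadratic reciprocity gives (3/193) = (193/3). Reduce: 193 ≡ 1 (mod 3). Now have (1/3).
(1/3) = 1. Collecting the sign factors: 1.
Second factor (3043/1831):
Reduce the numerator: 3043 ≡ 1212 (mod 1831), so (3043/1831) = (1212/1831).
Factor out 2: 1212 = 2^2·303. Since 1831 ≡ 7 (mod 8), (2/1831) = +1, and (2/1831)^2 = +1. Now have (303/1831).
Both 303 ≡ 3 and 1831 ≡ 3 (mod 4), so reciprocity gives (303/1831) = -(1831/303). Reduce: 1831 ≡ 13 (mod 303). Now have -(13/303).
13 ≡ 1 (mod 4), so quadratic reciprocity gives (13/303) = (303/13). Reduce: 303 ≡ 4 (mod 13). Now have -(4/13).
Factor out 2: 4 = 2^2. Since 13 ≡ 5 (mod 8), (2/13) = -1, and (2/13)^2 = +1. Now have -(1/13).
(1/13) = 1. Collecting the sign factors: -1.
Product: (1)·(-1) = -1.

-1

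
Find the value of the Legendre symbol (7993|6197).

1

Reduce the numerator: 7993 ≡ 1796 (mod 6197), so (7993|6197) = (1796|6197).
Factor out 2: 1796 = 2^2·449. Since 6197 ≡ 5 (mod 8), (2|6197) = -1, and (2|6197)^2 = +1. Now have (449|6197).
449 ≡ 1 (mod 4), so quadratic reciprocity gives (449|6197) = (6197|449). Reduce: 6197 ≡ 360 (mod 449). Now have (360|449).
Factor out 2: 360 = 2^3·45. Since 449 ≡ 1 (mod 8), (2|449) = +1, and (2|449)^3 = +1. Now have (45|449).
45 ≡ 1 (mod 4), so quadratic reciprocity gives (45|449) = (449|45). Reduce: 449 ≡ 44 (mod 45). Now have (44|45).
Factor out 2: 44 = 2^2·11. Since 45 ≡ 5 (mod 8), (2|45) = -1, and (2|45)^2 = +1. Now have (11|45).
45 ≡ 1 (mod 4), so quadratic reciprocity gives (11|45) = (45|11). Reduce: 45 ≡ 1 (mod 11). Now have (1|11).
(1|11) = 1. Collecting the sign factors: 1.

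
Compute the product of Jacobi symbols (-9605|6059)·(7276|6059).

1

By multiplicativity, (-9605·7276|6059) = (-9605|6059)·(7276|6059).
First factor (-9605|6059):
Reduce the numerator: -9605 ≡ 2513 (mod 6059), so (-9605|6059) = (2513|6059).
2513 ≡ 1 (mod 4), so quadratic reciprocity gives (2513|6059) = (6059|2513). Reduce: 6059 ≡ 1033 (mod 2513). Now have (1033|2513).
1033 ≡ 1 (mod 4), so quadratic reciprocity gives (1033|2513) = (2513|1033). Reduce: 2513 ≡ 447 (mod 1033). Now have (447|1033).
1033 ≡ 1 (mod 4), so quadratic reciprocity gives (447|1033) = (1033|447). Reduce: 1033 ≡ 139 (mod 447). Now have (139|447).
Both 139 ≡ 3 and 447 ≡ 3 (mod 4), so reciprocity gives (139|447) = -(447|139). Reduce: 447 ≡ 30 (mod 139). Now have -(30|139).
Factor out 2: 30 = 2·15. Since 139 ≡ 3 (mod 8), (2|139) = -1. Now have (15|139).
Both 15 ≡ 3 and 139 ≡ 3 (mod 4), so reciprocity gives (15|139) = -(139|15). Reduce: 139 ≡ 4 (mod 15). Now have -(4|15).
Factor out 2: 4 = 2^2. Since 15 ≡ 7 (mod 8), (2|15) = +1, and (2|15)^2 = +1. Now have -(1|15).
(1|15) = 1. Collecting the sign factors: -1.
Second factor (7276|6059):
Reduce the numerator: 7276 ≡ 1217 (mod 6059), so (7276|6059) = (1217|6059).
1217 ≡ 1 (mod 4), so quadratic reciprocity gives (1217|6059) = (6059|1217). Reduce: 6059 ≡ 1191 (mod 1217). Now have (1191|1217).
1217 ≡ 1 (mod 4), so quadratic reciprocity gives (1191|1217) = (1217|1191). Reduce: 1217 ≡ 26 (mod 1191). Now have (26|1191).
Factor out 2: 26 = 2·13. Since 1191 ≡ 7 (mod 8), (2|1191) = +1. Now have (13|1191).
13 ≡ 1 (mod 4), so quadratic reciprocity gives (13|1191) = (1191|13). Reduce: 1191 ≡ 8 (mod 13). Now have (8|13).
Factor out 2: 8 = 2^3. Since 13 ≡ 5 (mod 8), (2|13) = -1, and (2|13)^3 = -1. Now have -(1|13).
(1|13) = 1. Collecting the sign factors: -1.
Product: (-1)·(-1) = 1.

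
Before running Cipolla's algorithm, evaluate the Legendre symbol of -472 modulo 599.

Reduce the numerator: -472 ≡ 127 (mod 599), so (-472 / 599) = (127 / 599).
Both 127 ≡ 3 and 599 ≡ 3 (mod 4), so reciprocity gives (127 / 599) = -(599 / 127). Reduce: 599 ≡ 91 (mod 127). Now have -(91 / 127).
Both 91 ≡ 3 and 127 ≡ 3 (mod 4), so reciprocity gives (91 / 127) = -(127 / 91). Reduce: 127 ≡ 36 (mod 91). Now have (36 / 91).
Factor out 2: 36 = 2^2·9. Since 91 ≡ 3 (mod 8), (2 / 91) = -1, and (2 / 91)^2 = +1. Now have (9 / 91).
9 ≡ 1 (mod 4), so quadratic reciprocity gives (9 / 91) = (91 / 9). Reduce: 91 ≡ 1 (mod 9). Now have (1 / 9).
(1 / 9) = 1. Collecting the sign factors: 1.

1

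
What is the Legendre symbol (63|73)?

73 ≡ 1 (mod 4), so quadratic reciprocity gives (63|73) = (73|63). Reduce: 73 ≡ 10 (mod 63). Now have (10|63).
Factor out 2: 10 = 2·5. Since 63 ≡ 7 (mod 8), (2|63) = +1. Now have (5|63).
5 ≡ 1 (mod 4), so quadratic reciprocity gives (5|63) = (63|5). Reduce: 63 ≡ 3 (mod 5). Now have (3|5).
5 ≡ 1 (mod 4), so quadratic reciprocity gives (3|5) = (5|3). Reduce: 5 ≡ 2 (mod 3). Now have (2|3).
Factor out 2: 2 = 2. Since 3 ≡ 3 (mod 8), (2|3) = -1. Now have -(1|3).
(1|3) = 1. Collecting the sign factors: -1.

-1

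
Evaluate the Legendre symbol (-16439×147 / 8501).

By multiplicativity, (-16439·147 / 8501) = (-16439 / 8501)·(147 / 8501).
First factor (-16439 / 8501):
Reduce the numerator: -16439 ≡ 563 (mod 8501), so (-16439 / 8501) = (563 / 8501).
8501 ≡ 1 (mod 4), so quadratic reciprocity gives (563 / 8501) = (8501 / 563). Reduce: 8501 ≡ 56 (mod 563). Now have (56 / 563).
Factor out 2: 56 = 2^3·7. Since 563 ≡ 3 (mod 8), (2 / 563) = -1, and (2 / 563)^3 = -1. Now have -(7 / 563).
Both 7 ≡ 3 and 563 ≡ 3 (mod 4), so reciprocity gives (7 / 563) = -(563 / 7). Reduce: 563 ≡ 3 (mod 7). Now have (3 / 7).
Both 3 ≡ 3 and 7 ≡ 3 (mod 4), so reciprocity gives (3 / 7) = -(7 / 3). Reduce: 7 ≡ 1 (mod 3). Now have -(1 / 3).
(1 / 3) = 1. Collecting the sign factors: -1.
Second factor (147 / 8501):
8501 ≡ 1 (mod 4), so quadratic reciprocity gives (147 / 8501) = (8501 / 147). Reduce: 8501 ≡ 122 (mod 147). Now have (122 / 147).
Factor out 2: 122 = 2·61. Since 147 ≡ 3 (mod 8), (2 / 147) = -1. Now have -(61 / 147).
61 ≡ 1 (mod 4), so quadratic reciprocity gives (61 / 147) = (147 / 61). Reduce: 147 ≡ 25 (mod 61). Now have -(25 / 61).
25 ≡ 1 (mod 4), so quadratic reciprocity gives (25 / 61) = (61 / 25). Reduce: 61 ≡ 11 (mod 25). Now have -(11 / 25).
25 ≡ 1 (mod 4), so quadratic reciprocity gives (11 / 25) = (25 / 11). Reduce: 25 ≡ 3 (mod 11). Now have -(3 / 11).
Both 3 ≡ 3 and 11 ≡ 3 (mod 4), so reciprocity gives (3 / 11) = -(11 / 3). Reduce: 11 ≡ 2 (mod 3). Now have (2 / 3).
Factor out 2: 2 = 2. Since 3 ≡ 3 (mod 8), (2 / 3) = -1. Now have -(1 / 3).
(1 / 3) = 1. Collecting the sign factors: -1.
Product: (-1)·(-1) = 1.

1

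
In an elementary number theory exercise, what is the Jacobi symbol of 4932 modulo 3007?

1

Reduce the numerator: 4932 ≡ 1925 (mod 3007), so (4932 / 3007) = (1925 / 3007).
1925 ≡ 1 (mod 4), so quadratic reciprocity gives (1925 / 3007) = (3007 / 1925). Reduce: 3007 ≡ 1082 (mod 1925). Now have (1082 / 1925).
Factor out 2: 1082 = 2·541. Since 1925 ≡ 5 (mod 8), (2 / 1925) = -1. Now have -(541 / 1925).
541 ≡ 1 (mod 4), so quadratic reciprocity gives (541 / 1925) = (1925 / 541). Reduce: 1925 ≡ 302 (mod 541). Now have -(302 / 541).
Factor out 2: 302 = 2·151. Since 541 ≡ 5 (mod 8), (2 / 541) = -1. Now have (151 / 541).
541 ≡ 1 (mod 4), so quadratic reciprocity gives (151 / 541) = (541 / 151). Reduce: 541 ≡ 88 (mod 151). Now have (88 / 151).
Factor out 2: 88 = 2^3·11. Since 151 ≡ 7 (mod 8), (2 / 151) = +1, and (2 / 151)^3 = +1. Now have (11 / 151).
Both 11 ≡ 3 and 151 ≡ 3 (mod 4), so reciprocity gives (11 / 151) = -(151 / 11). Reduce: 151 ≡ 8 (mod 11). Now have -(8 / 11).
Factor out 2: 8 = 2^3. Since 11 ≡ 3 (mod 8), (2 / 11) = -1, and (2 / 11)^3 = -1. Now have (1 / 11).
(1 / 11) = 1. Collecting the sign factors: 1.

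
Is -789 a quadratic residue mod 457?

no

(-789/457)
  = (125/457)    [-789 ≡ 125 mod 457]
  = (457/125)    [QR: 125 ≡ 1 mod 4, sign kept]
  = (82/125)    [457 ≡ 82 mod 125]
  = -(41/125)    [125 ≡ 5 mod 8 ⇒ (2/125) = -1]
  = -(125/41)    [QR: 41 ≡ 1 mod 4, sign kept]
  = -(2/41)    [125 ≡ 2 mod 41]
  = -(1/41)    [41 ≡ 1 mod 8 ⇒ (2/41) = +1]
  = -1    [(1/41) = 1]
The Legendre symbol is -1, so x^2 ≡ -789 (mod 457) has no solution.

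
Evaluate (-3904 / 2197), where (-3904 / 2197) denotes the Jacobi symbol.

(-3904 / 2197)
  = (490 / 2197)    [-3904 ≡ 490 mod 2197]
  = -(245 / 2197)    [2197 ≡ 5 mod 8 ⇒ (2 / 2197) = -1]
  = -(2197 / 245)    [QR: 245 ≡ 1 mod 4, sign kept]
  = -(237 / 245)    [2197 ≡ 237 mod 245]
  = -(245 / 237)    [QR: 237 ≡ 1 mod 4, sign kept]
  = -(8 / 237)    [245 ≡ 8 mod 237]
  = (1 / 237)    [237 ≡ 5 mod 8 ⇒ (2 / 237)^3 = -1]
  = 1    [(1 / 237) = 1]

1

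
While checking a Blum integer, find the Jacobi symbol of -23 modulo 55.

(-23/55)
  = (32/55)    [-23 ≡ 32 mod 55]
  = (1/55)    [55 ≡ 7 mod 8 ⇒ (2/55)^5 = +1]
  = 1    [(1/55) = 1]

1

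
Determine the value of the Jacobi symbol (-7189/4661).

(-7189/4661)
  = (2133/4661)    [-7189 ≡ 2133 mod 4661]
  = (4661/2133)    [QR: 2133 ≡ 1 mod 4, sign kept]
  = (395/2133)    [4661 ≡ 395 mod 2133]
  = (2133/395)    [QR: 2133 ≡ 1 mod 4, sign kept]
  = (158/395)    [2133 ≡ 158 mod 395]
  = -(79/395)    [395 ≡ 3 mod 8 ⇒ (2/395) = -1]
  = (395/79)    [QR: both ≡ 3 mod 4, sign flips]
  = (0/79)    [395 ≡ 0 mod 79]
  = 0    [numerator 0, gcd > 1]

0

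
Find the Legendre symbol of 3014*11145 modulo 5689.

By multiplicativity, (3014·11145 / 5689) = (3014 / 5689)·(11145 / 5689).
First factor (3014 / 5689):
Factor out 2: 3014 = 2·1507. Since 5689 ≡ 1 (mod 8), (2 / 5689) = +1. Now have (1507 / 5689).
5689 ≡ 1 (mod 4), so quadratic reciprocity gives (1507 / 5689) = (5689 / 1507). Reduce: 5689 ≡ 1168 (mod 1507). Now have (1168 / 1507).
Factor out 2: 1168 = 2^4·73. Since 1507 ≡ 3 (mod 8), (2 / 1507) = -1, and (2 / 1507)^4 = +1. Now have (73 / 1507).
73 ≡ 1 (mod 4), so quadratic reciprocity gives (73 / 1507) = (1507 / 73). Reduce: 1507 ≡ 47 (mod 73). Now have (47 / 73).
73 ≡ 1 (mod 4), so quadratic reciprocity gives (47 / 73) = (73 / 47). Reduce: 73 ≡ 26 (mod 47). Now have (26 / 47).
Factor out 2: 26 = 2·13. Since 47 ≡ 7 (mod 8), (2 / 47) = +1. Now have (13 / 47).
13 ≡ 1 (mod 4), so quadratic reciprocity gives (13 / 47) = (47 / 13). Reduce: 47 ≡ 8 (mod 13). Now have (8 / 13).
Factor out 2: 8 = 2^3. Since 13 ≡ 5 (mod 8), (2 / 13) = -1, and (2 / 13)^3 = -1. Now have -(1 / 13).
(1 / 13) = 1. Collecting the sign factors: -1.
Second factor (11145 / 5689):
Reduce the numerator: 11145 ≡ 5456 (mod 5689), so (11145 / 5689) = (5456 / 5689).
Factor out 2: 5456 = 2^4·341. Since 5689 ≡ 1 (mod 8), (2 / 5689) = +1, and (2 / 5689)^4 = +1. Now have (341 / 5689).
341 ≡ 1 (mod 4), so quadratic reciprocity gives (341 / 5689) = (5689 / 341). Reduce: 5689 ≡ 233 (mod 341). Now have (233 / 341).
233 ≡ 1 (mod 4), so quadratic reciprocity gives (233 / 341) = (341 / 233). Reduce: 341 ≡ 108 (mod 233). Now have (108 / 233).
Factor out 2: 108 = 2^2·27. Since 233 ≡ 1 (mod 8), (2 / 233) = +1, and (2 / 233)^2 = +1. Now have (27 / 233).
233 ≡ 1 (mod 4), so quadratic reciprocity gives (27 / 233) = (233 / 27). Reduce: 233 ≡ 17 (mod 27). Now have (17 / 27).
17 ≡ 1 (mod 4), so quadratic reciprocity gives (17 / 27) = (27 / 17). Reduce: 27 ≡ 10 (mod 17). Now have (10 / 17).
Factor out 2: 10 = 2·5. Since 17 ≡ 1 (mod 8), (2 / 17) = +1. Now have (5 / 17).
5 ≡ 1 (mod 4), so quadratic reciprocity gives (5 / 17) = (17 / 5). Reduce: 17 ≡ 2 (mod 5). Now have (2 / 5).
Factor out 2: 2 = 2. Since 5 ≡ 5 (mod 8), (2 / 5) = -1. Now have -(1 / 5).
(1 / 5) = 1. Collecting the sign factors: -1.
Product: (-1)·(-1) = 1.

1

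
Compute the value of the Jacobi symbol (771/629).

1

(771/629)
  = (142/629)    [771 ≡ 142 mod 629]
  = -(71/629)    [629 ≡ 5 mod 8 ⇒ (2/629) = -1]
  = -(629/71)    [QR: 629 ≡ 1 mod 4, sign kept]
  = -(61/71)    [629 ≡ 61 mod 71]
  = -(71/61)    [QR: 61 ≡ 1 mod 4, sign kept]
  = -(10/61)    [71 ≡ 10 mod 61]
  = (5/61)    [61 ≡ 5 mod 8 ⇒ (2/61) = -1]
  = (61/5)    [QR: 5 ≡ 1 mod 4, sign kept]
  = (1/5)    [61 ≡ 1 mod 5]
  = 1    [(1/5) = 1]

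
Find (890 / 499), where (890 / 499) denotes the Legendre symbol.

1

Reduce the numerator: 890 ≡ 391 (mod 499), so (890 / 499) = (391 / 499).
Both 391 ≡ 3 and 499 ≡ 3 (mod 4), so reciprocity gives (391 / 499) = -(499 / 391). Reduce: 499 ≡ 108 (mod 391). Now have -(108 / 391).
Factor out 2: 108 = 2^2·27. Since 391 ≡ 7 (mod 8), (2 / 391) = +1, and (2 / 391)^2 = +1. Now have -(27 / 391).
Both 27 ≡ 3 and 391 ≡ 3 (mod 4), so reciprocity gives (27 / 391) = -(391 / 27). Reduce: 391 ≡ 13 (mod 27). Now have (13 / 27).
13 ≡ 1 (mod 4), so quadratic reciprocity gives (13 / 27) = (27 / 13). Reduce: 27 ≡ 1 (mod 13). Now have (1 / 13).
(1 / 13) = 1. Collecting the sign factors: 1.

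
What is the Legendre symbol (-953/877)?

(-953/877)
  = (953/877)    [877 ≡ 1 mod 4 ⇒ (-1/877) = +1]
  = (76/877)    [953 ≡ 76 mod 877]
  = (19/877)    [877 ≡ 5 mod 8 ⇒ (2/877)^2 = +1]
  = (877/19)    [QR: 877 ≡ 1 mod 4, sign kept]
  = (3/19)    [877 ≡ 3 mod 19]
  = -(19/3)    [QR: both ≡ 3 mod 4, sign flips]
  = -(1/3)    [19 ≡ 1 mod 3]
  = -1    [(1/3) = 1]

-1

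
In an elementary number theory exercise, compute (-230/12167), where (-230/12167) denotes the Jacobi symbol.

0

Pull out -1: (-230/12167) = (-1/12167)·(230/12167). Since 12167 ≡ 3 (mod 4), (-1/12167) = -1. Now have -(230/12167).
Factor out 2: 230 = 2·115. Since 12167 ≡ 7 (mod 8), (2/12167) = +1. Now have -(115/12167).
Both 115 ≡ 3 and 12167 ≡ 3 (mod 4), so reciprocity gives (115/12167) = -(12167/115). Reduce: 12167 ≡ 92 (mod 115). Now have (92/115).
Factor out 2: 92 = 2^2·23. Since 115 ≡ 3 (mod 8), (2/115) = -1, and (2/115)^2 = +1. Now have (23/115).
Both 23 ≡ 3 and 115 ≡ 3 (mod 4), so reciprocity gives (23/115) = -(115/23). Reduce: 115 ≡ 0 (mod 23). Now have -(0/23).
The numerator is now 0 with denominator 23 > 1: the symbol is 0.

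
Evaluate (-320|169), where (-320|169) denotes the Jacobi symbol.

(-320|169)
  = (320|169)    [169 ≡ 1 mod 4 ⇒ (-1|169) = +1]
  = (151|169)    [320 ≡ 151 mod 169]
  = (169|151)    [QR: 169 ≡ 1 mod 4, sign kept]
  = (18|151)    [169 ≡ 18 mod 151]
  = (9|151)    [151 ≡ 7 mod 8 ⇒ (2|151) = +1]
  = (151|9)    [QR: 9 ≡ 1 mod 4, sign kept]
  = (7|9)    [151 ≡ 7 mod 9]
  = (9|7)    [QR: 9 ≡ 1 mod 4, sign kept]
  = (2|7)    [9 ≡ 2 mod 7]
  = (1|7)    [7 ≡ 7 mod 8 ⇒ (2|7) = +1]
  = 1    [(1|7) = 1]

1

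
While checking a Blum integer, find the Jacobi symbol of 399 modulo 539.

Both 399 ≡ 3 and 539 ≡ 3 (mod 4), so reciprocity gives (399/539) = -(539/399). Reduce: 539 ≡ 140 (mod 399). Now have -(140/399).
Factor out 2: 140 = 2^2·35. Since 399 ≡ 7 (mod 8), (2/399) = +1, and (2/399)^2 = +1. Now have -(35/399).
Both 35 ≡ 3 and 399 ≡ 3 (mod 4), so reciprocity gives (35/399) = -(399/35). Reduce: 399 ≡ 14 (mod 35). Now have (14/35).
Factor out 2: 14 = 2·7. Since 35 ≡ 3 (mod 8), (2/35) = -1. Now have -(7/35).
Both 7 ≡ 3 and 35 ≡ 3 (mod 4), so reciprocity gives (7/35) = -(35/7). Reduce: 35 ≡ 0 (mod 7). Now have (0/7).
The numerator is now 0 with denominator 7 > 1: the symbol is 0.

0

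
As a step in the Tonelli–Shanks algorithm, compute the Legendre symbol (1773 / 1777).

1

(1773 / 1777)
  = (1777 / 1773)    [QR: 1773 ≡ 1 mod 4, sign kept]
  = (4 / 1773)    [1777 ≡ 4 mod 1773]
  = (1 / 1773)    [1773 ≡ 5 mod 8 ⇒ (2 / 1773)^2 = +1]
  = 1    [(1 / 1773) = 1]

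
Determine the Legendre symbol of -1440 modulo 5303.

Pull out -1: (-1440 / 5303) = (-1 / 5303)·(1440 / 5303). Since 5303 ≡ 3 (mod 4), (-1 / 5303) = -1. Now have -(1440 / 5303).
Factor out 2: 1440 = 2^5·45. Since 5303 ≡ 7 (mod 8), (2 / 5303) = +1, and (2 / 5303)^5 = +1. Now have -(45 / 5303).
45 ≡ 1 (mod 4), so quadratic reciprocity gives (45 / 5303) = (5303 / 45). Reduce: 5303 ≡ 38 (mod 45). Now have -(38 / 45).
Factor out 2: 38 = 2·19. Since 45 ≡ 5 (mod 8), (2 / 45) = -1. Now have (19 / 45).
45 ≡ 1 (mod 4), so quadratic reciprocity gives (19 / 45) = (45 / 19). Reduce: 45 ≡ 7 (mod 19). Now have (7 / 19).
Both 7 ≡ 3 and 19 ≡ 3 (mod 4), so reciprocity gives (7 / 19) = -(19 / 7). Reduce: 19 ≡ 5 (mod 7). Now have -(5 / 7).
5 ≡ 1 (mod 4), so quadratic reciprocity gives (5 / 7) = (7 / 5). Reduce: 7 ≡ 2 (mod 5). Now have -(2 / 5).
Factor out 2: 2 = 2. Since 5 ≡ 5 (mod 8), (2 / 5) = -1. Now have (1 / 5).
(1 / 5) = 1. Collecting the sign factors: 1.

1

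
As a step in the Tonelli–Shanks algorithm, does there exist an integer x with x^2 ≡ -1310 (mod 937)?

no

(-1310/937)
  = (564/937)    [-1310 ≡ 564 mod 937]
  = (141/937)    [937 ≡ 1 mod 8 ⇒ (2/937)^2 = +1]
  = (937/141)    [QR: 141 ≡ 1 mod 4, sign kept]
  = (91/141)    [937 ≡ 91 mod 141]
  = (141/91)    [QR: 141 ≡ 1 mod 4, sign kept]
  = (50/91)    [141 ≡ 50 mod 91]
  = -(25/91)    [91 ≡ 3 mod 8 ⇒ (2/91) = -1]
  = -(91/25)    [QR: 25 ≡ 1 mod 4, sign kept]
  = -(16/25)    [91 ≡ 16 mod 25]
  = -(1/25)    [25 ≡ 1 mod 8 ⇒ (2/25)^4 = +1]
  = -1    [(1/25) = 1]
The Legendre symbol is -1, so x^2 ≡ -1310 (mod 937) has no solution.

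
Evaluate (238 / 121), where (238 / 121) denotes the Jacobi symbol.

1

Reduce the numerator: 238 ≡ 117 (mod 121), so (238 / 121) = (117 / 121).
117 ≡ 1 (mod 4), so quadratic reciprocity gives (117 / 121) = (121 / 117). Reduce: 121 ≡ 4 (mod 117). Now have (4 / 117).
Factor out 2: 4 = 2^2. Since 117 ≡ 5 (mod 8), (2 / 117) = -1, and (2 / 117)^2 = +1. Now have (1 / 117).
(1 / 117) = 1. Collecting the sign factors: 1.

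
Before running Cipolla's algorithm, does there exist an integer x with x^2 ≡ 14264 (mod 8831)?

no

(14264|8831)
  = (5433|8831)    [14264 ≡ 5433 mod 8831]
  = (8831|5433)    [QR: 5433 ≡ 1 mod 4, sign kept]
  = (3398|5433)    [8831 ≡ 3398 mod 5433]
  = (1699|5433)    [5433 ≡ 1 mod 8 ⇒ (2|5433) = +1]
  = (5433|1699)    [QR: 5433 ≡ 1 mod 4, sign kept]
  = (336|1699)    [5433 ≡ 336 mod 1699]
  = (21|1699)    [1699 ≡ 3 mod 8 ⇒ (2|1699)^4 = +1]
  = (1699|21)    [QR: 21 ≡ 1 mod 4, sign kept]
  = (19|21)    [1699 ≡ 19 mod 21]
  = (21|19)    [QR: 21 ≡ 1 mod 4, sign kept]
  = (2|19)    [21 ≡ 2 mod 19]
  = -(1|19)    [19 ≡ 3 mod 8 ⇒ (2|19) = -1]
  = -1    [(1|19) = 1]
(14264|8831) = -1, and 8831 is prime, so 14264 is not a quadratic residue mod 8831.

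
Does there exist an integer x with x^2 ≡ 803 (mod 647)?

yes

(803/647)
  = (156/647)    [803 ≡ 156 mod 647]
  = (39/647)    [647 ≡ 7 mod 8 ⇒ (2/647)^2 = +1]
  = -(647/39)    [QR: both ≡ 3 mod 4, sign flips]
  = -(23/39)    [647 ≡ 23 mod 39]
  = (39/23)    [QR: both ≡ 3 mod 4, sign flips]
  = (16/23)    [39 ≡ 16 mod 23]
  = (1/23)    [23 ≡ 7 mod 8 ⇒ (2/23)^4 = +1]
  = 1    [(1/23) = 1]
(803/647) = 1, and 647 is prime, so 803 is a quadratic residue mod 647.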